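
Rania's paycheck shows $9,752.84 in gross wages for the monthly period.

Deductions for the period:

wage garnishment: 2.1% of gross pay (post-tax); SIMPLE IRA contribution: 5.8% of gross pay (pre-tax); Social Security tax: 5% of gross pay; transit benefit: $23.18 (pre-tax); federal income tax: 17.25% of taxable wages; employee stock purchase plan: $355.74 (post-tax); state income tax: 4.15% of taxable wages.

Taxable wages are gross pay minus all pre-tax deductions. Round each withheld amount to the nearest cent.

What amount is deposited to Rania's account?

$6,154.71

SIMPLE IRA contribution: $9,752.84 × 0.058 = $565.66
Transit benefit: $23.18
Pre-tax total = $565.66 + $23.18 = $588.84
Taxable wages = $9,752.84 − $588.84 = $9,164.00
State income tax: $9,164.00 × 0.0415 = $380.31
Federal income tax: $9,164.00 × 0.1725 = $1,580.79
Social Security tax: $9,752.84 × 0.05 = $487.64
Wage garnishment: $9,752.84 × 0.021 = $204.81
Employee stock purchase plan: $355.74
Total deductions = $565.66 + $23.18 + $380.31 + $1,580.79 + $487.64 + $204.81 + $355.74 = $3,598.13
Net pay = $9,752.84 − $3,598.13 = $6,154.71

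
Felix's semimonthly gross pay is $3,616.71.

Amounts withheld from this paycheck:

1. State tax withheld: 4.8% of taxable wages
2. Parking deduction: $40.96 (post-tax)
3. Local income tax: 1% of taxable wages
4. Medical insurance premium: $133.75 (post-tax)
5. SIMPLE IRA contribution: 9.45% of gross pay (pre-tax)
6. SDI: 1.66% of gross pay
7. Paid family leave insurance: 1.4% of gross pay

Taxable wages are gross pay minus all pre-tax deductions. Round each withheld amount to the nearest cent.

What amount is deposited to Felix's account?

$2,799.60

SIMPLE IRA contribution: $3,616.71 × 0.0945 = $341.78
Taxable wages = $3,616.71 − $341.78 = $3,274.93
Local income tax: $3,274.93 × 0.01 = $32.75
State tax withheld: $3,274.93 × 0.048 = $157.20
Paid family leave insurance: $3,616.71 × 0.014 = $50.63
SDI: $3,616.71 × 0.0166 = $60.04
Parking deduction: $40.96
Medical insurance premium: $133.75
Total deductions = $341.78 + $32.75 + $157.20 + $50.63 + $60.04 + $40.96 + $133.75 = $817.11
Net pay = $3,616.71 − $817.11 = $2,799.60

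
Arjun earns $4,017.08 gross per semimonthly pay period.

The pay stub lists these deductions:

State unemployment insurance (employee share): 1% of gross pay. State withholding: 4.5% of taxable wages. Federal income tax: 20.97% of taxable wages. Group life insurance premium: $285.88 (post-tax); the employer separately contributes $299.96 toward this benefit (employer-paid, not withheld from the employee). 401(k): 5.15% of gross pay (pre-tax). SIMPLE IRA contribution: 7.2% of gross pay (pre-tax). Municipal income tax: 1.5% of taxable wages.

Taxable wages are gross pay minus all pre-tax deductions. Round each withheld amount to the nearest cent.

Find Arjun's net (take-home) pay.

$2,245.32

SIMPLE IRA contribution: $4,017.08 × 0.072 = $289.23
401(k): $4,017.08 × 0.0515 = $206.88
Pre-tax total = $289.23 + $206.88 = $496.11
Taxable wages = $4,017.08 − $496.11 = $3,520.97
Municipal income tax: $3,520.97 × 0.015 = $52.81
State withholding: $3,520.97 × 0.045 = $158.44
Federal income tax: $3,520.97 × 0.2097 = $738.35
State unemployment insurance (employee share): $4,017.08 × 0.01 = $40.17
Group life insurance premium: $285.88
(Employer's $299.96 toward group life insurance premium is not withheld from the employee.)
Total deductions = $289.23 + $206.88 + $52.81 + $158.44 + $738.35 + $40.17 + $285.88 = $1,771.76
Net pay = $4,017.08 − $1,771.76 = $2,245.32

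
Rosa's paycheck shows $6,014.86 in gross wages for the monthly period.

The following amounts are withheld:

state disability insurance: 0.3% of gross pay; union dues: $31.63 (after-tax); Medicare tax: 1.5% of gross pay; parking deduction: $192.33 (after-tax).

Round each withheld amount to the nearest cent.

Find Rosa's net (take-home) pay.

$5,682.64

Medicare tax: $6,014.86 × 0.015 = $90.22
State disability insurance: $6,014.86 × 0.003 = $18.04
Union dues: $31.63
Parking deduction: $192.33
Total deductions = $90.22 + $18.04 + $31.63 + $192.33 = $332.22
Net pay = $6,014.86 − $332.22 = $5,682.64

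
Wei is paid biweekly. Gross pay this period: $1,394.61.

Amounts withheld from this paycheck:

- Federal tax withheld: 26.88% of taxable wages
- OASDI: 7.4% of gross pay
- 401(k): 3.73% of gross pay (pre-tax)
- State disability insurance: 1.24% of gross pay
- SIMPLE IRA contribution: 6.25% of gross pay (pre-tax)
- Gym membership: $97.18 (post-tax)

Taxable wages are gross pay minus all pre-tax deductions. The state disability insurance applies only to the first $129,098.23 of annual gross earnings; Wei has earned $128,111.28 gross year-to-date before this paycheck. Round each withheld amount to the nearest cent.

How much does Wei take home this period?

$705.35

SIMPLE IRA contribution: $1,394.61 × 0.0625 = $87.16
401(k): $1,394.61 × 0.0373 = $52.02
Pre-tax total = $87.16 + $52.02 = $139.18
Taxable wages = $1,394.61 − $139.18 = $1,255.43
Federal tax withheld: $1,255.43 × 0.2688 = $337.46
State disability insurance: only $129,098.23 − $128,111.28 = $986.95 of this check is subject → $986.95 × 0.0124 = $12.24
OASDI: $1,394.61 × 0.074 = $103.20
Gym membership: $97.18
Total deductions = $87.16 + $52.02 + $337.46 + $12.24 + $103.20 + $97.18 = $689.26
Net pay = $1,394.61 − $689.26 = $705.35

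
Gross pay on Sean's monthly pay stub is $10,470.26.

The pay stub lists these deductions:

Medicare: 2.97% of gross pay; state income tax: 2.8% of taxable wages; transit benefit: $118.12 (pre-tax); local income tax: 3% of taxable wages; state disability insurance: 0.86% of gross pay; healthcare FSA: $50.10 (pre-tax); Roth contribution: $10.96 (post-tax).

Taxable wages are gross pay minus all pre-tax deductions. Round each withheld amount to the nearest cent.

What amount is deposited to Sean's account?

$9,292.55

Transit benefit: $118.12
Healthcare FSA: $50.10
Pre-tax total = $118.12 + $50.10 = $168.22
Taxable wages = $10,470.26 − $168.22 = $10,302.04
Local income tax: $10,302.04 × 0.03 = $309.06
State income tax: $10,302.04 × 0.028 = $288.46
State disability insurance: $10,470.26 × 0.0086 = $90.04
Medicare: $10,470.26 × 0.0297 = $310.97
Roth contribution: $10.96
Total deductions = $118.12 + $50.10 + $309.06 + $288.46 + $90.04 + $310.97 + $10.96 = $1,177.71
Net pay = $10,470.26 − $1,177.71 = $9,292.55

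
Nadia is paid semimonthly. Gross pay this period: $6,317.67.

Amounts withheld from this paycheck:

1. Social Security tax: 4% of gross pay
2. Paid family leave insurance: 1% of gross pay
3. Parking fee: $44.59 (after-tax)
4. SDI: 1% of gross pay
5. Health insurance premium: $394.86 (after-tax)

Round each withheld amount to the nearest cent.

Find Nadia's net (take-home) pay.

Paid family leave insurance: $6,317.67 × 0.01 = $63.18
Social Security tax: $6,317.67 × 0.04 = $252.71
SDI: $6,317.67 × 0.01 = $63.18
Health insurance premium: $394.86
Parking fee: $44.59
Total deductions = $63.18 + $252.71 + $63.18 + $394.86 + $44.59 = $818.52
Net pay = $6,317.67 − $818.52 = $5,499.15

$5,499.15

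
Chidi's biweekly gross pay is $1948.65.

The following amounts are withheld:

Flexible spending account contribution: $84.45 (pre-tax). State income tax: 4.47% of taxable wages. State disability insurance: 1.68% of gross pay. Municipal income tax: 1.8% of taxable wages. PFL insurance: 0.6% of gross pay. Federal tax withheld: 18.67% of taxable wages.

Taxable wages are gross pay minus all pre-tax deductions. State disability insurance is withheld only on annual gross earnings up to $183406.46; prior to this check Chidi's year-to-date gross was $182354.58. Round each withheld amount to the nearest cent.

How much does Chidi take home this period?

Flexible spending account contribution: $84.45
Taxable wages = $1948.65 − $84.45 = $1864.20
Federal tax withheld: $1864.20 × 0.1867 = $348.05
Municipal income tax: $1864.20 × 0.018 = $33.56
State income tax: $1864.20 × 0.0447 = $83.33
State disability insurance: only $183406.46 − $182354.58 = $1051.88 of this check is subject → $1051.88 × 0.0168 = $17.67
PFL insurance: $1948.65 × 0.006 = $11.69
Total deductions = $84.45 + $348.05 + $33.56 + $83.33 + $17.67 + $11.69 = $578.75
Net pay = $1948.65 − $578.75 = $1369.90

$1369.90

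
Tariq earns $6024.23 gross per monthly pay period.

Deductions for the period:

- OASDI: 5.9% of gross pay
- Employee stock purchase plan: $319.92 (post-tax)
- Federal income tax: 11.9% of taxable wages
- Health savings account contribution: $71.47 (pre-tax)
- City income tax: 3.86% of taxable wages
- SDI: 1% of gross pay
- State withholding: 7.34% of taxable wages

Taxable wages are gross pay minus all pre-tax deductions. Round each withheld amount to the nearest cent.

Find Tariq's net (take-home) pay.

$3842.08

Health savings account contribution: $71.47
Taxable wages = $6024.23 − $71.47 = $5952.76
Federal income tax: $5952.76 × 0.119 = $708.38
City income tax: $5952.76 × 0.0386 = $229.78
State withholding: $5952.76 × 0.0734 = $436.93
OASDI: $6024.23 × 0.059 = $355.43
SDI: $6024.23 × 0.01 = $60.24
Employee stock purchase plan: $319.92
Total deductions = $71.47 + $708.38 + $229.78 + $436.93 + $355.43 + $60.24 + $319.92 = $2182.15
Net pay = $6024.23 − $2182.15 = $3842.08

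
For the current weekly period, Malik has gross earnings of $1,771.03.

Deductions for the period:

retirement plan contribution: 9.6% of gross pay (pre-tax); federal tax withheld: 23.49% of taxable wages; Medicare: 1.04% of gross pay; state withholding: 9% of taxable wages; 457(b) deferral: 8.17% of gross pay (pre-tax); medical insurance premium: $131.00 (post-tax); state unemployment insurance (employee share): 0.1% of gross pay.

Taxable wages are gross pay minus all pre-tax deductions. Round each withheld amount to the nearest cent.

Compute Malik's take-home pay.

$831.97

Retirement plan contribution: $1,771.03 × 0.096 = $170.02
457(b) deferral: $1,771.03 × 0.0817 = $144.69
Pre-tax total = $170.02 + $144.69 = $314.71
Taxable wages = $1,771.03 − $314.71 = $1,456.32
State withholding: $1,456.32 × 0.09 = $131.07
Federal tax withheld: $1,456.32 × 0.2349 = $342.09
Medicare: $1,771.03 × 0.0104 = $18.42
State unemployment insurance (employee share): $1,771.03 × 0.001 = $1.77
Medical insurance premium: $131.00
Total deductions = $170.02 + $144.69 + $131.07 + $342.09 + $18.42 + $1.77 + $131.00 = $939.06
Net pay = $1,771.03 − $939.06 = $831.97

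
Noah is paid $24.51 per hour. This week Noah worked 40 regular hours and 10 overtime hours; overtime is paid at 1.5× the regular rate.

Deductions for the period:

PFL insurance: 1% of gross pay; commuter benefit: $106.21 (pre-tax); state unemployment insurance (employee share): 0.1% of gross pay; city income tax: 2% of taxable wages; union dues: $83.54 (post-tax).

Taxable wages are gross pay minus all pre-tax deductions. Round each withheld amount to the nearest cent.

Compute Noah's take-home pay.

$1118.63

Regular pay: 40 × $24.51 = $980.40
Overtime pay: 10 × $24.51 × 1.5 = $367.65
Gross pay = $980.40 + $367.65 = $1348.05
Commuter benefit: $106.21
Taxable wages = $1348.05 − $106.21 = $1241.84
City income tax: $1241.84 × 0.02 = $24.84
State unemployment insurance (employee share): $1348.05 × 0.001 = $1.35
PFL insurance: $1348.05 × 0.01 = $13.48
Union dues: $83.54
Total deductions = $106.21 + $24.84 + $1.35 + $13.48 + $83.54 = $229.42
Net pay = $1348.05 − $229.42 = $1118.63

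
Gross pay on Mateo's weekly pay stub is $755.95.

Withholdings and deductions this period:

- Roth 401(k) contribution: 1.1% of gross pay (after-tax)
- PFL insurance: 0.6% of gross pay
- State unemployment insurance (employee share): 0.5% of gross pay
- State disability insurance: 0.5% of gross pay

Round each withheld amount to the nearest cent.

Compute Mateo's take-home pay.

State unemployment insurance (employee share): $755.95 × 0.005 = $3.78
PFL insurance: $755.95 × 0.006 = $4.54
State disability insurance: $755.95 × 0.005 = $3.78
Roth 401(k) contribution: $755.95 × 0.011 = $8.32
Total deductions = $3.78 + $4.54 + $3.78 + $8.32 = $20.42
Net pay = $755.95 − $20.42 = $735.53

$735.53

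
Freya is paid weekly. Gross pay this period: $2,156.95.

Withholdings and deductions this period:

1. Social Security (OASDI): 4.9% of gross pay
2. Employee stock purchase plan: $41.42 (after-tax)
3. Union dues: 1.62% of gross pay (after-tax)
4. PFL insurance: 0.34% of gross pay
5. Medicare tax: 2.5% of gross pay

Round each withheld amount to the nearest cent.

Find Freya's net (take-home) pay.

$1,913.65

Medicare tax: $2,156.95 × 0.025 = $53.92
Social Security (OASDI): $2,156.95 × 0.049 = $105.69
PFL insurance: $2,156.95 × 0.0034 = $7.33
Union dues: $2,156.95 × 0.0162 = $34.94
Employee stock purchase plan: $41.42
Total deductions = $53.92 + $105.69 + $7.33 + $34.94 + $41.42 = $243.30
Net pay = $2,156.95 − $243.30 = $1,913.65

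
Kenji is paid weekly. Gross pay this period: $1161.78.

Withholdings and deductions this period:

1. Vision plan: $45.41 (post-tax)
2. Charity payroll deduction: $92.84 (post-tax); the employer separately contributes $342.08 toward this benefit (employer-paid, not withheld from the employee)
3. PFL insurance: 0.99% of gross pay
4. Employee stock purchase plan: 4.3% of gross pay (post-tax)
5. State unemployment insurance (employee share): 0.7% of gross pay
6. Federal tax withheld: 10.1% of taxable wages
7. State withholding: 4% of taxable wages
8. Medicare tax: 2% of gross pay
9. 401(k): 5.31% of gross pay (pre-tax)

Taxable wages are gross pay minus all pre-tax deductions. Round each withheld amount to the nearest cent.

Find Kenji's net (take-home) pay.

401(k): $1161.78 × 0.0531 = $61.69
Taxable wages = $1161.78 − $61.69 = $1100.09
State withholding: $1100.09 × 0.04 = $44.00
Federal tax withheld: $1100.09 × 0.101 = $111.11
State unemployment insurance (employee share): $1161.78 × 0.007 = $8.13
Medicare tax: $1161.78 × 0.02 = $23.24
PFL insurance: $1161.78 × 0.0099 = $11.50
Employee stock purchase plan: $1161.78 × 0.043 = $49.96
Charity payroll deduction: $92.84
Vision plan: $45.41
(Employer's $342.08 toward charity payroll deduction is not withheld from the employee.)
Total deductions = $61.69 + $44.00 + $111.11 + $8.13 + $23.24 + $11.50 + $49.96 + $92.84 + $45.41 = $447.88
Net pay = $1161.78 − $447.88 = $713.90

$713.90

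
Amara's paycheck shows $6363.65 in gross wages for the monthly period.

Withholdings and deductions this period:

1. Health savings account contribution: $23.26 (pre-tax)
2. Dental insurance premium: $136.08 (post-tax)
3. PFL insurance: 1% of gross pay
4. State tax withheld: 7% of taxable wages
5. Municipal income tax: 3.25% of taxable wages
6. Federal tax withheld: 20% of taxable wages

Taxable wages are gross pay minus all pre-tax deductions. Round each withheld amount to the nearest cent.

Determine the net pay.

Health savings account contribution: $23.26
Taxable wages = $6363.65 − $23.26 = $6340.39
Municipal income tax: $6340.39 × 0.0325 = $206.06
Federal tax withheld: $6340.39 × 0.2 = $1268.08
State tax withheld: $6340.39 × 0.07 = $443.83
PFL insurance: $6363.65 × 0.01 = $63.64
Dental insurance premium: $136.08
Total deductions = $23.26 + $206.06 + $1268.08 + $443.83 + $63.64 + $136.08 = $2140.95
Net pay = $6363.65 − $2140.95 = $4222.70

$4222.70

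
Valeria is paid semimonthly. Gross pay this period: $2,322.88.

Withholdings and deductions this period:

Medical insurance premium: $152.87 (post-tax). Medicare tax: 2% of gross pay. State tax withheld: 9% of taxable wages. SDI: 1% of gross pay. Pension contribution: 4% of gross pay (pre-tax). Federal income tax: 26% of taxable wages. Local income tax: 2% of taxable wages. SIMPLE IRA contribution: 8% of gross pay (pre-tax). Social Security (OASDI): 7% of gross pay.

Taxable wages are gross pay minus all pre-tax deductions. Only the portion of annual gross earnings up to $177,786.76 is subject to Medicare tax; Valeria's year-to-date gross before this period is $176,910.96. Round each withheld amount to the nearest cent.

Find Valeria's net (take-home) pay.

SIMPLE IRA contribution: $2,322.88 × 0.08 = $185.83
Pension contribution: $2,322.88 × 0.04 = $92.92
Pre-tax total = $185.83 + $92.92 = $278.75
Taxable wages = $2,322.88 − $278.75 = $2,044.13
State tax withheld: $2,044.13 × 0.09 = $183.97
Local income tax: $2,044.13 × 0.02 = $40.88
Federal income tax: $2,044.13 × 0.26 = $531.47
SDI: $2,322.88 × 0.01 = $23.23
Social Security (OASDI): $2,322.88 × 0.07 = $162.60
Medicare tax: only $177,786.76 − $176,910.96 = $875.80 of this check is subject → $875.80 × 0.02 = $17.52
Medical insurance premium: $152.87
Total deductions = $185.83 + $92.92 + $183.97 + $40.88 + $531.47 + $23.23 + $162.60 + $17.52 + $152.87 = $1,391.29
Net pay = $2,322.88 − $1,391.29 = $931.59

$931.59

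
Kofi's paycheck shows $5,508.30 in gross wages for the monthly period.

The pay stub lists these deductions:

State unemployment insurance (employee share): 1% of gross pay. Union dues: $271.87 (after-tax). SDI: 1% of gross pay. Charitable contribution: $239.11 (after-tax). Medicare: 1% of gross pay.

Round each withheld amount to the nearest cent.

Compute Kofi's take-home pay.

$4,832.08

SDI: $5,508.30 × 0.01 = $55.08
State unemployment insurance (employee share): $5,508.30 × 0.01 = $55.08
Medicare: $5,508.30 × 0.01 = $55.08
Charitable contribution: $239.11
Union dues: $271.87
Total deductions = $55.08 + $55.08 + $55.08 + $239.11 + $271.87 = $676.22
Net pay = $5,508.30 − $676.22 = $4,832.08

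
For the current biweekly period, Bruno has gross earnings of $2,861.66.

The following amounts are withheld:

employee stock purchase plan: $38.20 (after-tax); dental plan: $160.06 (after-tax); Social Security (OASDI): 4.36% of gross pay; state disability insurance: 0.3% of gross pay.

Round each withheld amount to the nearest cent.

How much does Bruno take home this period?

Social Security (OASDI): $2,861.66 × 0.0436 = $124.77
State disability insurance: $2,861.66 × 0.003 = $8.58
Dental plan: $160.06
Employee stock purchase plan: $38.20
Total deductions = $124.77 + $8.58 + $160.06 + $38.20 = $331.61
Net pay = $2,861.66 − $331.61 = $2,530.05

$2,530.05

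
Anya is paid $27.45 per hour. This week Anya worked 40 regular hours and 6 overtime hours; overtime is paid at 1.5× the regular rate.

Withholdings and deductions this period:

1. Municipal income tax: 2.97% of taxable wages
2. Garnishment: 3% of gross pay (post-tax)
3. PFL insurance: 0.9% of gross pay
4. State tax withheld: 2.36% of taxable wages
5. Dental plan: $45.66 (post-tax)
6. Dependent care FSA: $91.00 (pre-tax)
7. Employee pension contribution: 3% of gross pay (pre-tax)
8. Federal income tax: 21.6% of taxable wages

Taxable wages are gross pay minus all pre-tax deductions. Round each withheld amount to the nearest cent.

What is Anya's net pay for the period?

$788.73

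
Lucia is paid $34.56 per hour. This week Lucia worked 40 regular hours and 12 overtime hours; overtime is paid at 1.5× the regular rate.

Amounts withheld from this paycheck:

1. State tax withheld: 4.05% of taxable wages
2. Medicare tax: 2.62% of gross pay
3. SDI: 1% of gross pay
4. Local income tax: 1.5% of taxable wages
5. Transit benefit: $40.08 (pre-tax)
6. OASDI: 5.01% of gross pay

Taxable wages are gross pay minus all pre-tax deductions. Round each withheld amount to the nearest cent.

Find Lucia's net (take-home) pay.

$1,682.39

Regular pay: 40 × $34.56 = $1,382.40
Overtime pay: 12 × $34.56 × 1.5 = $622.08
Gross pay = $1,382.40 + $622.08 = $2,004.48
Transit benefit: $40.08
Taxable wages = $2,004.48 − $40.08 = $1,964.40
State tax withheld: $1,964.40 × 0.0405 = $79.56
Local income tax: $1,964.40 × 0.015 = $29.47
Medicare tax: $2,004.48 × 0.0262 = $52.52
SDI: $2,004.48 × 0.01 = $20.04
OASDI: $2,004.48 × 0.0501 = $100.42
Total deductions = $40.08 + $79.56 + $29.47 + $52.52 + $20.04 + $100.42 = $322.09
Net pay = $2,004.48 − $322.09 = $1,682.39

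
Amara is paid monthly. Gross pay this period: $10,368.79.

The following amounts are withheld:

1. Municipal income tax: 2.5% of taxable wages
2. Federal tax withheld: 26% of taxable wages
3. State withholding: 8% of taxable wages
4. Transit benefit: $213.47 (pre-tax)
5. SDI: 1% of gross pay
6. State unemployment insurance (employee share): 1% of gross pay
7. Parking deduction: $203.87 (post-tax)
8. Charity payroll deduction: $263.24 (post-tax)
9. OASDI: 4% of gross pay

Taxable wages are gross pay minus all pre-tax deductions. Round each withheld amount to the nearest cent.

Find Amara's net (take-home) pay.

Transit benefit: $213.47
Taxable wages = $10,368.79 − $213.47 = $10,155.32
State withholding: $10,155.32 × 0.08 = $812.43
Federal tax withheld: $10,155.32 × 0.26 = $2,640.38
Municipal income tax: $10,155.32 × 0.025 = $253.88
SDI: $10,368.79 × 0.01 = $103.69
State unemployment insurance (employee share): $10,368.79 × 0.01 = $103.69
OASDI: $10,368.79 × 0.04 = $414.75
Charity payroll deduction: $263.24
Parking deduction: $203.87
Total deductions = $213.47 + $812.43 + $2,640.38 + $253.88 + $103.69 + $103.69 + $414.75 + $263.24 + $203.87 = $5,009.40
Net pay = $10,368.79 − $5,009.40 = $5,359.39

$5,359.39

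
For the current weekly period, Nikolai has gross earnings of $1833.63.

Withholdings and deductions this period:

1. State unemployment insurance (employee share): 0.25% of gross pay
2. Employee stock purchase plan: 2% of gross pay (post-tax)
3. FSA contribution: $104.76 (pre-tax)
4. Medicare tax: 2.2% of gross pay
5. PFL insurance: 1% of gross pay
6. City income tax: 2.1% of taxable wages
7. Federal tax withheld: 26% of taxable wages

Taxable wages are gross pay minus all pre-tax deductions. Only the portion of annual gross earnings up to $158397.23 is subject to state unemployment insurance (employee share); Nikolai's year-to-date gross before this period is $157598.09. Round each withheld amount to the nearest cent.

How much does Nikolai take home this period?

$1145.70

FSA contribution: $104.76
Taxable wages = $1833.63 − $104.76 = $1728.87
Federal tax withheld: $1728.87 × 0.26 = $449.51
City income tax: $1728.87 × 0.021 = $36.31
Medicare tax: $1833.63 × 0.022 = $40.34
PFL insurance: $1833.63 × 0.01 = $18.34
State unemployment insurance (employee share): only $158397.23 − $157598.09 = $799.14 of this check is subject → $799.14 × 0.0025 = $2.00
Employee stock purchase plan: $1833.63 × 0.02 = $36.67
Total deductions = $104.76 + $449.51 + $36.31 + $40.34 + $18.34 + $2.00 + $36.67 = $687.93
Net pay = $1833.63 − $687.93 = $1145.70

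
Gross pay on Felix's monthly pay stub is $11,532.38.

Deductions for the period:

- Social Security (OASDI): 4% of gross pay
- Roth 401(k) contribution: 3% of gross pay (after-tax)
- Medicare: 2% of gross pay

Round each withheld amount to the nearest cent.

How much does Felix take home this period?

Social Security (OASDI): $11,532.38 × 0.04 = $461.30
Medicare: $11,532.38 × 0.02 = $230.65
Roth 401(k) contribution: $11,532.38 × 0.03 = $345.97
Total deductions = $461.30 + $230.65 + $345.97 = $1,037.92
Net pay = $11,532.38 − $1,037.92 = $10,494.46

$10,494.46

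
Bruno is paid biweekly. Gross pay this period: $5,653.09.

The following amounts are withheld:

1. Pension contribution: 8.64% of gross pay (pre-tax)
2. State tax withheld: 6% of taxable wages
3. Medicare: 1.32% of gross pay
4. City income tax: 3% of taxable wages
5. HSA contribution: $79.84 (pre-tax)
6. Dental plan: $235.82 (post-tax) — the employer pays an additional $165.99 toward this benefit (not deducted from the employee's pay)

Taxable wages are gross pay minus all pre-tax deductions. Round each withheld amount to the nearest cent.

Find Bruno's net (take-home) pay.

$4,316.75

HSA contribution: $79.84
Pension contribution: $5,653.09 × 0.0864 = $488.43
Pre-tax total = $79.84 + $488.43 = $568.27
Taxable wages = $5,653.09 − $568.27 = $5,084.82
City income tax: $5,084.82 × 0.03 = $152.54
State tax withheld: $5,084.82 × 0.06 = $305.09
Medicare: $5,653.09 × 0.0132 = $74.62
Dental plan: $235.82
(Employer's $165.99 toward dental plan is not withheld from the employee.)
Total deductions = $79.84 + $488.43 + $152.54 + $305.09 + $74.62 + $235.82 = $1,336.34
Net pay = $5,653.09 − $1,336.34 = $4,316.75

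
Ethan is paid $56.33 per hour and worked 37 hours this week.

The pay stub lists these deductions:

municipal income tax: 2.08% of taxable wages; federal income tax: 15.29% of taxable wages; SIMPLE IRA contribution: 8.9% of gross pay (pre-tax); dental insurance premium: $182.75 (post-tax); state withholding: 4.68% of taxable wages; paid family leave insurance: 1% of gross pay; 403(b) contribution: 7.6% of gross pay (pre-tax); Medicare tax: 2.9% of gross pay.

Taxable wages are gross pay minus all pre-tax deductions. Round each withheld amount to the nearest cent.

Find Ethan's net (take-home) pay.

$1,092.55

Gross pay: 37 × $56.33 = $2,084.21
403(b) contribution: $2,084.21 × 0.076 = $158.40
SIMPLE IRA contribution: $2,084.21 × 0.089 = $185.49
Pre-tax total = $158.40 + $185.49 = $343.89
Taxable wages = $2,084.21 − $343.89 = $1,740.32
State withholding: $1,740.32 × 0.0468 = $81.45
Municipal income tax: $1,740.32 × 0.0208 = $36.20
Federal income tax: $1,740.32 × 0.1529 = $266.09
Medicare tax: $2,084.21 × 0.029 = $60.44
Paid family leave insurance: $2,084.21 × 0.01 = $20.84
Dental insurance premium: $182.75
Total deductions = $158.40 + $185.49 + $81.45 + $36.20 + $266.09 + $60.44 + $20.84 + $182.75 = $991.66
Net pay = $2,084.21 − $991.66 = $1,092.55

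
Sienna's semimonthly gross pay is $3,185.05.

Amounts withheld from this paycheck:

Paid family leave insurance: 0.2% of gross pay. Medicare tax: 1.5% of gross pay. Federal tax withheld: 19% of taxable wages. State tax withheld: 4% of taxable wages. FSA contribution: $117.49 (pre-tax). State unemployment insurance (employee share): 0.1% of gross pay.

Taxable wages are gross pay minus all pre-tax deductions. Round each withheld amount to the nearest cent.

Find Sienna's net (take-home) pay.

FSA contribution: $117.49
Taxable wages = $3,185.05 − $117.49 = $3,067.56
Federal tax withheld: $3,067.56 × 0.19 = $582.84
State tax withheld: $3,067.56 × 0.04 = $122.70
Medicare tax: $3,185.05 × 0.015 = $47.78
Paid family leave insurance: $3,185.05 × 0.002 = $6.37
State unemployment insurance (employee share): $3,185.05 × 0.001 = $3.19
Total deductions = $117.49 + $582.84 + $122.70 + $47.78 + $6.37 + $3.19 = $880.37
Net pay = $3,185.05 − $880.37 = $2,304.68

$2,304.68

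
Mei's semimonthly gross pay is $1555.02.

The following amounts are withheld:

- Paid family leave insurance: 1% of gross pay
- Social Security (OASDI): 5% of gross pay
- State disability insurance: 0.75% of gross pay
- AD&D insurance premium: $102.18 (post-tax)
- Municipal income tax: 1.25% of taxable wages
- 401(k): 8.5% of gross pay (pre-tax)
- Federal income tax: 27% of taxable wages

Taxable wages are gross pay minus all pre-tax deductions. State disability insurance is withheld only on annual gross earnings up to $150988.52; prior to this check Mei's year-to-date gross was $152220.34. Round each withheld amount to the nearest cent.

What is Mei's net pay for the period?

$825.40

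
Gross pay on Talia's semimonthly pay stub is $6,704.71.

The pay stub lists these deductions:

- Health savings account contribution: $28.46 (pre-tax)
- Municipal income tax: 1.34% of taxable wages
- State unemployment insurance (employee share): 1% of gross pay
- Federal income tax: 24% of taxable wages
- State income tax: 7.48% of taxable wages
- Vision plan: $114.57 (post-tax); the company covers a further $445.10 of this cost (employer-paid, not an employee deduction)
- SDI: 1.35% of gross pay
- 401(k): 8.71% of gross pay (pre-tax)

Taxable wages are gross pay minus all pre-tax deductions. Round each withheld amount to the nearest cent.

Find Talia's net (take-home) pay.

Health savings account contribution: $28.46
401(k): $6,704.71 × 0.0871 = $583.98
Pre-tax total = $28.46 + $583.98 = $612.44
Taxable wages = $6,704.71 − $612.44 = $6,092.27
Municipal income tax: $6,092.27 × 0.0134 = $81.64
Federal income tax: $6,092.27 × 0.24 = $1,462.14
State income tax: $6,092.27 × 0.0748 = $455.70
State unemployment insurance (employee share): $6,704.71 × 0.01 = $67.05
SDI: $6,704.71 × 0.0135 = $90.51
Vision plan: $114.57
(Employer's $445.10 toward vision plan is not withheld from the employee.)
Total deductions = $28.46 + $583.98 + $81.64 + $1,462.14 + $455.70 + $67.05 + $90.51 + $114.57 = $2,884.05
Net pay = $6,704.71 − $2,884.05 = $3,820.66

$3,820.66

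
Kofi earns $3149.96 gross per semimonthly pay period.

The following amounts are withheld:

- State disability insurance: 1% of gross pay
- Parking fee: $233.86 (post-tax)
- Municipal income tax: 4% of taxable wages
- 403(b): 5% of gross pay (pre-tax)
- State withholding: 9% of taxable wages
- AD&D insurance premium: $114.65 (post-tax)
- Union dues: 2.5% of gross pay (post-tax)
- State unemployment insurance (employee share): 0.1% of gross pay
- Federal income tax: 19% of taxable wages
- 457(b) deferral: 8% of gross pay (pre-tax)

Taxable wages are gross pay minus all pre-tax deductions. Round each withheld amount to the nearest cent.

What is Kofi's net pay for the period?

$1401.60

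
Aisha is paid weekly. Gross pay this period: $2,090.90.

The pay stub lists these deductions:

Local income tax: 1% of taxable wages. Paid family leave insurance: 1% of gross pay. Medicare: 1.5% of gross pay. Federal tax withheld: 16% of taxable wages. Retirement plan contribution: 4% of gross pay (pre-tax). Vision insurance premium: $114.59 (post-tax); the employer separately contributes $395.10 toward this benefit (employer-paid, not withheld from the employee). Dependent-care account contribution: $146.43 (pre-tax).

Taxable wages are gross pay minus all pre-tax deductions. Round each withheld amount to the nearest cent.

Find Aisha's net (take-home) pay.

$1,377.63

Retirement plan contribution: $2,090.90 × 0.04 = $83.64
Dependent-care account contribution: $146.43
Pre-tax total = $83.64 + $146.43 = $230.07
Taxable wages = $2,090.90 − $230.07 = $1,860.83
Federal tax withheld: $1,860.83 × 0.16 = $297.73
Local income tax: $1,860.83 × 0.01 = $18.61
Paid family leave insurance: $2,090.90 × 0.01 = $20.91
Medicare: $2,090.90 × 0.015 = $31.36
Vision insurance premium: $114.59
(Employer's $395.10 toward vision insurance premium is not withheld from the employee.)
Total deductions = $83.64 + $146.43 + $297.73 + $18.61 + $20.91 + $31.36 + $114.59 = $713.27
Net pay = $2,090.90 − $713.27 = $1,377.63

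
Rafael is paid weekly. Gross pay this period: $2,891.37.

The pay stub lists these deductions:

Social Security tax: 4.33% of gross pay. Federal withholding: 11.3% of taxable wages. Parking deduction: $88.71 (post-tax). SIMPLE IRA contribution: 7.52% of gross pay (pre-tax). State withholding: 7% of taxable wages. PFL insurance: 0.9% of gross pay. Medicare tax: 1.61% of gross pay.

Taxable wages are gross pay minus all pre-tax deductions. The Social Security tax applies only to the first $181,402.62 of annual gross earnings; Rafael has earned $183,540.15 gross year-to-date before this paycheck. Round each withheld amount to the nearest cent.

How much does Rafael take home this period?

$2,023.32

SIMPLE IRA contribution: $2,891.37 × 0.0752 = $217.43
Taxable wages = $2,891.37 − $217.43 = $2,673.94
Federal withholding: $2,673.94 × 0.113 = $302.16
State withholding: $2,673.94 × 0.07 = $187.18
Social Security tax: annual cap $181,402.62 already reached (YTD $183,540.15), so $0.00
PFL insurance: $2,891.37 × 0.009 = $26.02
Medicare tax: $2,891.37 × 0.0161 = $46.55
Parking deduction: $88.71
Total deductions = $217.43 + $302.16 + $187.18 + $0.00 + $26.02 + $46.55 + $88.71 = $868.05
Net pay = $2,891.37 − $868.05 = $2,023.32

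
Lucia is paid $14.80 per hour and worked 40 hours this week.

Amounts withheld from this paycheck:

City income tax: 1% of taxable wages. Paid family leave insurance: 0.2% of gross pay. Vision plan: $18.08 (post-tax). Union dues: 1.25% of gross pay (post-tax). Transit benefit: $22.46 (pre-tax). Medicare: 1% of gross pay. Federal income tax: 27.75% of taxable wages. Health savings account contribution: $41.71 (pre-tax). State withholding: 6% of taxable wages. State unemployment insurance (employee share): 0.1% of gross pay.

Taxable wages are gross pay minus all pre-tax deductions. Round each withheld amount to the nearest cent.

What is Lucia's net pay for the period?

Gross pay: 40 × $14.80 = $592.00
Transit benefit: $22.46
Health savings account contribution: $41.71
Pre-tax total = $22.46 + $41.71 = $64.17
Taxable wages = $592.00 − $64.17 = $527.83
State withholding: $527.83 × 0.06 = $31.67
Federal income tax: $527.83 × 0.2775 = $146.47
City income tax: $527.83 × 0.01 = $5.28
Paid family leave insurance: $592.00 × 0.002 = $1.18
Medicare: $592.00 × 0.01 = $5.92
State unemployment insurance (employee share): $592.00 × 0.001 = $0.59
Union dues: $592.00 × 0.0125 = $7.40
Vision plan: $18.08
Total deductions = $22.46 + $41.71 + $31.67 + $146.47 + $5.28 + $1.18 + $5.92 + $0.59 + $7.40 + $18.08 = $280.76
Net pay = $592.00 − $280.76 = $311.24

$311.24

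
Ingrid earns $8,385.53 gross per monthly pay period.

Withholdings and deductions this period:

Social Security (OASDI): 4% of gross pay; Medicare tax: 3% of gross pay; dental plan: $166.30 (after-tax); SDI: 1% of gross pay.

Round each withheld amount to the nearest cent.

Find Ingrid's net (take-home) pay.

$7,548.38

Medicare tax: $8,385.53 × 0.03 = $251.57
SDI: $8,385.53 × 0.01 = $83.86
Social Security (OASDI): $8,385.53 × 0.04 = $335.42
Dental plan: $166.30
Total deductions = $251.57 + $83.86 + $335.42 + $166.30 = $837.15
Net pay = $8,385.53 − $837.15 = $7,548.38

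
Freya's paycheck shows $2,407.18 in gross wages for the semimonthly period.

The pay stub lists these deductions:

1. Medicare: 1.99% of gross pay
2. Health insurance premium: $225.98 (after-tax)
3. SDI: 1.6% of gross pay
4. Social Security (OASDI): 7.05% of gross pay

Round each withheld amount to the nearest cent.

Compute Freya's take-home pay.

SDI: $2,407.18 × 0.016 = $38.51
Social Security (OASDI): $2,407.18 × 0.0705 = $169.71
Medicare: $2,407.18 × 0.0199 = $47.90
Health insurance premium: $225.98
Total deductions = $38.51 + $169.71 + $47.90 + $225.98 = $482.10
Net pay = $2,407.18 − $482.10 = $1,925.08

$1,925.08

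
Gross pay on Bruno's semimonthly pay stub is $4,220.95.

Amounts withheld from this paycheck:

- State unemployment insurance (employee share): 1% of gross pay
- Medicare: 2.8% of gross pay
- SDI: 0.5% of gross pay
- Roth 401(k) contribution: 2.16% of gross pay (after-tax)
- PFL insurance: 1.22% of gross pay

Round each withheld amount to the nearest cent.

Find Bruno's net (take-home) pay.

SDI: $4,220.95 × 0.005 = $21.10
PFL insurance: $4,220.95 × 0.0122 = $51.50
State unemployment insurance (employee share): $4,220.95 × 0.01 = $42.21
Medicare: $4,220.95 × 0.028 = $118.19
Roth 401(k) contribution: $4,220.95 × 0.0216 = $91.17
Total deductions = $21.10 + $51.50 + $42.21 + $118.19 + $91.17 = $324.17
Net pay = $4,220.95 − $324.17 = $3,896.78

$3,896.78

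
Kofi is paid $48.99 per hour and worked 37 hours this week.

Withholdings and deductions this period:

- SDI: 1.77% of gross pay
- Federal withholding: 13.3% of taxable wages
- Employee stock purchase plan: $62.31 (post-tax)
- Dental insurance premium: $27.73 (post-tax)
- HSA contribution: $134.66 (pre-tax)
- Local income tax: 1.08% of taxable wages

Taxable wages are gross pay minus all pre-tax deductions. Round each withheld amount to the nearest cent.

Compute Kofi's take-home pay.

$1,314.56

Gross pay: 37 × $48.99 = $1,812.63
HSA contribution: $134.66
Taxable wages = $1,812.63 − $134.66 = $1,677.97
Federal withholding: $1,677.97 × 0.133 = $223.17
Local income tax: $1,677.97 × 0.0108 = $18.12
SDI: $1,812.63 × 0.0177 = $32.08
Dental insurance premium: $27.73
Employee stock purchase plan: $62.31
Total deductions = $134.66 + $223.17 + $18.12 + $32.08 + $27.73 + $62.31 = $498.07
Net pay = $1,812.63 − $498.07 = $1,314.56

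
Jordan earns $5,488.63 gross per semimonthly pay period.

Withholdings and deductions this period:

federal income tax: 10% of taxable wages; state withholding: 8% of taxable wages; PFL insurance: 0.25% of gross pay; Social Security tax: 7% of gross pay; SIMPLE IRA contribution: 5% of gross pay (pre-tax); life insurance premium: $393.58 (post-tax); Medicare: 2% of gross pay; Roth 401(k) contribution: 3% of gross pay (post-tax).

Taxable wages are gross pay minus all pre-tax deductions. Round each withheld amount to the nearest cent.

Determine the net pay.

$3,209.71

SIMPLE IRA contribution: $5,488.63 × 0.05 = $274.43
Taxable wages = $5,488.63 − $274.43 = $5,214.20
State withholding: $5,214.20 × 0.08 = $417.14
Federal income tax: $5,214.20 × 0.1 = $521.42
Medicare: $5,488.63 × 0.02 = $109.77
PFL insurance: $5,488.63 × 0.0025 = $13.72
Social Security tax: $5,488.63 × 0.07 = $384.20
Roth 401(k) contribution: $5,488.63 × 0.03 = $164.66
Life insurance premium: $393.58
Total deductions = $274.43 + $417.14 + $521.42 + $109.77 + $13.72 + $384.20 + $164.66 + $393.58 = $2,278.92
Net pay = $5,488.63 − $2,278.92 = $3,209.71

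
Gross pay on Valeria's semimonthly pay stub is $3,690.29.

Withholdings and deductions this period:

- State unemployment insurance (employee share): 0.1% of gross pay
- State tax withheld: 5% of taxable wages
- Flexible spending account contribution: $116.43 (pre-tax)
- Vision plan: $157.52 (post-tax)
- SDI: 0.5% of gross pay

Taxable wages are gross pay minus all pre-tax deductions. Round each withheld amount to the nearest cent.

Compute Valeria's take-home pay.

$3,215.51

Flexible spending account contribution: $116.43
Taxable wages = $3,690.29 − $116.43 = $3,573.86
State tax withheld: $3,573.86 × 0.05 = $178.69
SDI: $3,690.29 × 0.005 = $18.45
State unemployment insurance (employee share): $3,690.29 × 0.001 = $3.69
Vision plan: $157.52
Total deductions = $116.43 + $178.69 + $18.45 + $3.69 + $157.52 = $474.78
Net pay = $3,690.29 − $474.78 = $3,215.51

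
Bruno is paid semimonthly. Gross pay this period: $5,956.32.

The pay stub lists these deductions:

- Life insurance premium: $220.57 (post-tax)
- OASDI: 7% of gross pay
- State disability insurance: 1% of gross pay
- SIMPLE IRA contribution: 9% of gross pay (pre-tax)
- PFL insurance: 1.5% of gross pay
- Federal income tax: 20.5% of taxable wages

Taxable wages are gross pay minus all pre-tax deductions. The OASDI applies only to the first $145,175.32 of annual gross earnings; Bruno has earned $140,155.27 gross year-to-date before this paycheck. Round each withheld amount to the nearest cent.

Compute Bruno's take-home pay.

$3,588.23

SIMPLE IRA contribution: $5,956.32 × 0.09 = $536.07
Taxable wages = $5,956.32 − $536.07 = $5,420.25
Federal income tax: $5,420.25 × 0.205 = $1,111.15
PFL insurance: $5,956.32 × 0.015 = $89.34
OASDI: only $145,175.32 − $140,155.27 = $5,020.05 of this check is subject → $5,020.05 × 0.07 = $351.40
State disability insurance: $5,956.32 × 0.01 = $59.56
Life insurance premium: $220.57
Total deductions = $536.07 + $1,111.15 + $89.34 + $351.40 + $59.56 + $220.57 = $2,368.09
Net pay = $5,956.32 − $2,368.09 = $3,588.23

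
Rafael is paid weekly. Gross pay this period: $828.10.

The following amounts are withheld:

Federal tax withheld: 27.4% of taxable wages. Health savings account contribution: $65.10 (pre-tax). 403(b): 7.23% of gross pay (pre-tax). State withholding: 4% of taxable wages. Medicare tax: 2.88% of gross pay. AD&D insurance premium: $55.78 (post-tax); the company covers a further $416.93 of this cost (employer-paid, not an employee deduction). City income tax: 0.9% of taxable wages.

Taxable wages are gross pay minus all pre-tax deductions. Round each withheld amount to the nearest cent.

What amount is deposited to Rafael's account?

$396.38

Health savings account contribution: $65.10
403(b): $828.10 × 0.0723 = $59.87
Pre-tax total = $65.10 + $59.87 = $124.97
Taxable wages = $828.10 − $124.97 = $703.13
City income tax: $703.13 × 0.009 = $6.33
State withholding: $703.13 × 0.04 = $28.13
Federal tax withheld: $703.13 × 0.274 = $192.66
Medicare tax: $828.10 × 0.0288 = $23.85
AD&D insurance premium: $55.78
(Employer's $416.93 toward AD&D insurance premium is not withheld from the employee.)
Total deductions = $65.10 + $59.87 + $6.33 + $28.13 + $192.66 + $23.85 + $55.78 = $431.72
Net pay = $828.10 − $431.72 = $396.38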